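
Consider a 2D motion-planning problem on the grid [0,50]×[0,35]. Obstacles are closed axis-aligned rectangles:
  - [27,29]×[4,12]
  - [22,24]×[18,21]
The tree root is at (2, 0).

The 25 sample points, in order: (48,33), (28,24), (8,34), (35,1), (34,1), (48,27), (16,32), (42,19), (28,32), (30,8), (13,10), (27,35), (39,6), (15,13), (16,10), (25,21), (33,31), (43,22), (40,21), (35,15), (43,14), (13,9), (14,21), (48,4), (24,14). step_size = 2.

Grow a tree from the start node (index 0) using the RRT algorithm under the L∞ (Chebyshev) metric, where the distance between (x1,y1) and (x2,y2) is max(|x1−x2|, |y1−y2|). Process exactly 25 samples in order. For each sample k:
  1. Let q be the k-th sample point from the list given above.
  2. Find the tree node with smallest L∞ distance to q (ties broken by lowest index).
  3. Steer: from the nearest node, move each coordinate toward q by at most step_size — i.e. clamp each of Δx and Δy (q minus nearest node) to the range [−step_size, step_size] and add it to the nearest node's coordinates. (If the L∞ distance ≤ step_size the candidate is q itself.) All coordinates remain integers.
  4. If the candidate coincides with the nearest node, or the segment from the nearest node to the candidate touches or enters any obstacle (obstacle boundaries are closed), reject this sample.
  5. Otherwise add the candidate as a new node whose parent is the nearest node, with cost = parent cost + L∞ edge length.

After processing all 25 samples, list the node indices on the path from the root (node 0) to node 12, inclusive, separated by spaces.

1. q=(48,33) nearest=0 d=46 new=(4,2) → add node 1 parent=0 cost=2
2. q=(28,24) nearest=1 d=24 new=(6,4) → add node 2 parent=1 cost=4
3. q=(8,34) nearest=2 d=30 new=(8,6) → add node 3 parent=2 cost=6
4. q=(35,1) nearest=3 d=27 new=(10,4) → add node 4 parent=3 cost=8
5. q=(34,1) nearest=4 d=24 new=(12,2) → add node 5 parent=4 cost=10
6. q=(48,27) nearest=5 d=36 new=(14,4) → add node 6 parent=5 cost=12
7. q=(16,32) nearest=3 d=26 new=(10,8) → add node 7 parent=3 cost=8
8. q=(42,19) nearest=6 d=28 new=(16,6) → add node 8 parent=6 cost=14
9. q=(28,32) nearest=7 d=24 new=(12,10) → add node 9 parent=7 cost=10
10. q=(30,8) nearest=8 d=14 new=(18,8) → add node 10 parent=8 cost=16
11. q=(13,10) nearest=9 d=1 new=(13,10) → add node 11 parent=9 cost=11
12. q=(27,35) nearest=9 d=25 new=(14,12) → add node 12 parent=9 cost=12
13. q=(39,6) nearest=10 d=21 new=(20,6) → add node 13 parent=10 cost=18
14. q=(15,13) nearest=12 d=1 new=(15,13) → add node 14 parent=12 cost=13
15. q=(16,10) nearest=10 d=2 new=(16,10) → add node 15 parent=10 cost=18
16. q=(25,21) nearest=14 d=10 new=(17,15) → add node 16 parent=14 cost=15
17. q=(33,31) nearest=16 d=16 new=(19,17) → add node 17 parent=16 cost=17
18. q=(43,22) nearest=13 d=23 new=(22,8) → add node 18 parent=13 cost=20
19. q=(40,21) nearest=18 d=18 new=(24,10) → add node 19 parent=18 cost=22
20. q=(35,15) nearest=19 d=11 new=(26,12) → add node 20 parent=19 cost=24
21. q=(43,14) nearest=20 d=17 new=(28,14) → add node 21 parent=20 cost=26
22. q=(13,9) nearest=9 d=1 new=(13,9) → add node 22 parent=9 cost=11
23. q=(14,21) nearest=17 d=5 new=(17,19) → add node 23 parent=17 cost=19
24. q=(48,4) nearest=21 d=20 new=(30,12) → add node 24 parent=21 cost=28
25. q=(24,14) nearest=20 d=2 new=(24,14) → add node 25 parent=20 cost=26

Path: 0 1 2 3 7 9 12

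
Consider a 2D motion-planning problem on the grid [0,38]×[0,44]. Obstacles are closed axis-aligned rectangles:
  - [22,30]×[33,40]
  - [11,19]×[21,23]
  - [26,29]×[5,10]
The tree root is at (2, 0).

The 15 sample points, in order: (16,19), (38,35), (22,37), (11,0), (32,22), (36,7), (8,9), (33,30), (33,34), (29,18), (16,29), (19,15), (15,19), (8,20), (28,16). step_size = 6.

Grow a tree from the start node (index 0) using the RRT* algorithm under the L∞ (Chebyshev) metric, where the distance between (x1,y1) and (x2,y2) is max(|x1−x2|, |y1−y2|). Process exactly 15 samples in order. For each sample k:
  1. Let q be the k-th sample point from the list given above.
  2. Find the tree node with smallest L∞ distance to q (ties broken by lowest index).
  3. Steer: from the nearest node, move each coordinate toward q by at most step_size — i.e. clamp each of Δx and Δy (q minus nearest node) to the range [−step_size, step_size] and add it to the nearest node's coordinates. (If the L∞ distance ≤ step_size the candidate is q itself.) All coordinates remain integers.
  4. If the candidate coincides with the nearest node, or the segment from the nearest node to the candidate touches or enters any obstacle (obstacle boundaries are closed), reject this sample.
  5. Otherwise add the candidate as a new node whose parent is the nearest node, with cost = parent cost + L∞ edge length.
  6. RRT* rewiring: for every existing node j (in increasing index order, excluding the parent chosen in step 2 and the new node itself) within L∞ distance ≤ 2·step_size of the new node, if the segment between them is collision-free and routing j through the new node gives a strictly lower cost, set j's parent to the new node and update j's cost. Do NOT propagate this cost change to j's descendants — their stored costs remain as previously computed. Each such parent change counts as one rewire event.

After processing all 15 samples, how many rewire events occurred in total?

Rewire events: 1

1. q=(16,19) nearest=0 d=19 new=(8,6) → add node 1 parent=0 cost=6
2. q=(38,35) nearest=1 d=30 new=(14,12) → add node 2 parent=1 cost=12
3. q=(22,37) nearest=2 d=25 new=(20,18) → add node 3 parent=2 cost=18
4. q=(11,0) nearest=1 d=6 new=(11,0) → add node 4 parent=1 cost=12
5. q=(32,22) nearest=3 d=12 new=(26,22) → add node 5 parent=3 cost=24
6. q=(36,7) nearest=5 d=15 new=(32,16) → add node 6 parent=5 cost=30
7. q=(8,9) nearest=1 d=3 new=(8,9) → add node 7 parent=1 cost=9
8. q=(33,30) nearest=5 d=8 new=(32,28) → add node 8 parent=5 cost=30
9. q=(33,34) nearest=8 d=6 new=(33,34) → add node 9 parent=8 cost=36
10. q=(29,18) nearest=6 d=3 new=(29,18) → add node 10 parent=6 cost=33
11. q=(16,29) nearest=5 d=10 new=(20,28) → add node 11 parent=5 cost=30
12. q=(19,15) nearest=3 d=3 new=(19,15) → add node 12 parent=3 cost=21; rewire 10→12 (31<33)
13. q=(15,19) nearest=12 d=4 new=(15,19) → add node 13 parent=12 cost=25
14. q=(8,20) nearest=13 d=7 new=(9,20) → add node 14 parent=13 cost=31
15. q=(28,16) nearest=10 d=2 new=(28,16) → add node 15 parent=10 cost=33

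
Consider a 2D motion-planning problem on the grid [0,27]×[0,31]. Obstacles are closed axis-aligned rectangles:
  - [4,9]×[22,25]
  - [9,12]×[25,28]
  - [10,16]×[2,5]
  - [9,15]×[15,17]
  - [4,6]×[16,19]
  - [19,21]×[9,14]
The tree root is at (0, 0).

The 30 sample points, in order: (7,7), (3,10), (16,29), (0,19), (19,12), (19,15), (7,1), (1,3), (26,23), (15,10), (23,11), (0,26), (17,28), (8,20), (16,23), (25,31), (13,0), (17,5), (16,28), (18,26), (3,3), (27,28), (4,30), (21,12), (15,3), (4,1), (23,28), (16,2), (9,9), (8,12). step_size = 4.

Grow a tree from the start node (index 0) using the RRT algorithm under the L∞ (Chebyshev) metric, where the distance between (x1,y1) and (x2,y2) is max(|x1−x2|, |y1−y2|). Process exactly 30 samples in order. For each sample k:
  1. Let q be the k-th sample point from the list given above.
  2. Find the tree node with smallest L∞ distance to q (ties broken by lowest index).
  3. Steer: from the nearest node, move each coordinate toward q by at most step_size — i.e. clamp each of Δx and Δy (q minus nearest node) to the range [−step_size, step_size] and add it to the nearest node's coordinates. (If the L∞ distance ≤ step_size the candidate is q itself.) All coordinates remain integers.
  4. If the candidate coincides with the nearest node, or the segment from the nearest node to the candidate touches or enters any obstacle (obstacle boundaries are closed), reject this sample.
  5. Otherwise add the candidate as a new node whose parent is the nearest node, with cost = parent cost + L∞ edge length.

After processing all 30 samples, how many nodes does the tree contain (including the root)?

1. q=(7,7) nearest=0 d=7 new=(4,4) → add node 1 parent=0 cost=4
2. q=(3,10) nearest=1 d=6 new=(3,8) → add node 2 parent=1 cost=8
3. q=(16,29) nearest=2 d=21 new=(7,12) → add node 3 parent=2 cost=12
4. q=(0,19) nearest=3 d=7 new=(3,16) → add node 4 parent=3 cost=16
5. q=(19,12) nearest=3 d=12 new=(11,12) → add node 5 parent=3 cost=16
6. q=(19,15) nearest=5 d=8 new=(15,15) → blocked by [9,15]×[15,17], reject
7. q=(7,1) nearest=1 d=3 new=(7,1) → add node 6 parent=1 cost=7
8. q=(1,3) nearest=0 d=3 new=(1,3) → add node 7 parent=0 cost=3
9. q=(26,23) nearest=5 d=15 new=(15,16) → blocked by [9,15]×[15,17], reject
10. q=(15,10) nearest=5 d=4 new=(15,10) → add node 8 parent=5 cost=20
11. q=(23,11) nearest=8 d=8 new=(19,11) → blocked by [19,21]×[9,14], reject
12. q=(0,26) nearest=4 d=10 new=(0,20) → add node 9 parent=4 cost=20
13. q=(17,28) nearest=4 d=14 new=(7,20) → blocked by [4,6]×[16,19], reject
14. q=(8,20) nearest=4 d=5 new=(7,20) → blocked by [4,6]×[16,19], reject
15. q=(16,23) nearest=3 d=11 new=(11,16) → blocked by [9,15]×[15,17], reject
16. q=(25,31) nearest=3 d=19 new=(11,16) → blocked by [9,15]×[15,17], reject
17. q=(13,0) nearest=6 d=6 new=(11,0) → add node 10 parent=6 cost=11
18. q=(17,5) nearest=8 d=5 new=(17,6) → add node 11 parent=8 cost=24
19. q=(16,28) nearest=4 d=13 new=(7,20) → blocked by [4,6]×[16,19], reject
20. q=(18,26) nearest=3 d=14 new=(11,16) → blocked by [9,15]×[15,17], reject
21. q=(3,3) nearest=1 d=1 new=(3,3) → add node 12 parent=1 cost=5
22. q=(27,28) nearest=5 d=16 new=(15,16) → blocked by [9,15]×[15,17], reject
23. q=(4,30) nearest=9 d=10 new=(4,24) → blocked by [4,9]×[22,25], reject
24. q=(21,12) nearest=8 d=6 new=(19,12) → blocked by [19,21]×[9,14], reject
25. q=(15,3) nearest=11 d=3 new=(15,3) → blocked by [10,16]×[2,5], reject
26. q=(4,1) nearest=12 d=2 new=(4,1) → add node 13 parent=12 cost=7
27. q=(23,28) nearest=3 d=16 new=(11,16) → blocked by [9,15]×[15,17], reject
28. q=(16,2) nearest=11 d=4 new=(16,2) → blocked by [10,16]×[2,5], reject
29. q=(9,9) nearest=3 d=3 new=(9,9) → add node 14 parent=3 cost=15
30. q=(8,12) nearest=3 d=1 new=(8,12) → add node 15 parent=3 cost=13

Node count: 16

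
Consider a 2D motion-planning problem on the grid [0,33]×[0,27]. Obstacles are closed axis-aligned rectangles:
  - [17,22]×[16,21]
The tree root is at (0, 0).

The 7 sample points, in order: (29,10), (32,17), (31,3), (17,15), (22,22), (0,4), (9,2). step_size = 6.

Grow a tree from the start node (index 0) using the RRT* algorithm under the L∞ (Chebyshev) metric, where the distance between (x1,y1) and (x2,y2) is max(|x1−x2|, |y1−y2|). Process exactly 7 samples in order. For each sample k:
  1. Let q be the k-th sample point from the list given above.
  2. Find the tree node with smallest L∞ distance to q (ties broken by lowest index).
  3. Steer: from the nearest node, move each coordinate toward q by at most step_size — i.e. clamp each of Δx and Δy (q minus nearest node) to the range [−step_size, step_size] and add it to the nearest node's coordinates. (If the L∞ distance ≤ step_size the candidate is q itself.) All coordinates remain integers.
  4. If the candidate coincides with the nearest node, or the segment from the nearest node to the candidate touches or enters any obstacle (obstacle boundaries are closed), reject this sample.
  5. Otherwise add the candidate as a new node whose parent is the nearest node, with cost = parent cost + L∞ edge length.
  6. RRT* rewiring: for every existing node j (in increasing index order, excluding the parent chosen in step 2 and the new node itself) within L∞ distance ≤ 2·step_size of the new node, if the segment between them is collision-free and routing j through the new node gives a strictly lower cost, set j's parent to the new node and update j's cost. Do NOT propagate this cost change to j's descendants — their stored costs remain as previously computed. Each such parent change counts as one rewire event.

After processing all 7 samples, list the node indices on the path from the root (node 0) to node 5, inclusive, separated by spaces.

1. q=(29,10) nearest=0 d=29 new=(6,6) → add node 1 parent=0 cost=6
2. q=(32,17) nearest=1 d=26 new=(12,12) → add node 2 parent=1 cost=12
3. q=(31,3) nearest=2 d=19 new=(18,6) → add node 3 parent=2 cost=18
4. q=(17,15) nearest=2 d=5 new=(17,15) → add node 4 parent=2 cost=17
5. q=(22,22) nearest=4 d=7 new=(22,21) → blocked by [17,22]×[16,21], reject
6. q=(0,4) nearest=0 d=4 new=(0,4) → add node 5 parent=0 cost=4
7. q=(9,2) nearest=1 d=4 new=(9,2) → add node 6 parent=1 cost=10

Path: 0 5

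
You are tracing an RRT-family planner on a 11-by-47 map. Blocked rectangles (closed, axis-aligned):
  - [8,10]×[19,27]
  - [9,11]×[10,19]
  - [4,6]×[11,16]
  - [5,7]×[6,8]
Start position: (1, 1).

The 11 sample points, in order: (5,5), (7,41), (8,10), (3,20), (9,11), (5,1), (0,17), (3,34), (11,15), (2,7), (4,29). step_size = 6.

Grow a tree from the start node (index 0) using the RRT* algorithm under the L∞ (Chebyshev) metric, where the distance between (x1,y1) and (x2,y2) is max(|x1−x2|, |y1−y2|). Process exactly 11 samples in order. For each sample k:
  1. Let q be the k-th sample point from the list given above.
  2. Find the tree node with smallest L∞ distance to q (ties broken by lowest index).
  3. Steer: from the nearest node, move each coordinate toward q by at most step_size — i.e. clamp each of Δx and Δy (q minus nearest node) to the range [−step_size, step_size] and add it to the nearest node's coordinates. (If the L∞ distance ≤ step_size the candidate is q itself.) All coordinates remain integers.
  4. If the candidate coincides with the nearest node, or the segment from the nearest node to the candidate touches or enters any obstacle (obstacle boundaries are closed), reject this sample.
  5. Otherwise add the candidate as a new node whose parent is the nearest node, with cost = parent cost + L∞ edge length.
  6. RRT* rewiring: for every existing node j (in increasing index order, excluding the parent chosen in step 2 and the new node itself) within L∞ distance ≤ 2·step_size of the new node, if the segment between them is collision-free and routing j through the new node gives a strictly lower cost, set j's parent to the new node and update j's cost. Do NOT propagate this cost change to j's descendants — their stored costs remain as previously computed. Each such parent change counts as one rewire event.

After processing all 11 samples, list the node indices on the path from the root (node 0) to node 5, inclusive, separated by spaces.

1. q=(5,5) nearest=0 d=4 new=(5,5) → add node 1 parent=0 cost=4
2. q=(7,41) nearest=1 d=36 new=(7,11) → blocked by [5,7]×[6,8], reject
3. q=(8,10) nearest=1 d=5 new=(8,10) → blocked by [5,7]×[6,8], reject
4. q=(3,20) nearest=1 d=15 new=(3,11) → add node 2 parent=1 cost=10
5. q=(9,11) nearest=1 d=6 new=(9,11) → blocked by [9,11]×[10,19], reject
6. q=(5,1) nearest=0 d=4 new=(5,1) → add node 3 parent=0 cost=4
7. q=(0,17) nearest=2 d=6 new=(0,17) → add node 4 parent=2 cost=16
8. q=(3,34) nearest=4 d=17 new=(3,23) → add node 5 parent=4 cost=22
9. q=(11,15) nearest=2 d=8 new=(9,15) → blocked by [9,11]×[10,19], reject
10. q=(2,7) nearest=1 d=3 new=(2,7) → add node 6 parent=1 cost=7
11. q=(4,29) nearest=5 d=6 new=(4,29) → add node 7 parent=5 cost=28

Path: 0 1 2 4 5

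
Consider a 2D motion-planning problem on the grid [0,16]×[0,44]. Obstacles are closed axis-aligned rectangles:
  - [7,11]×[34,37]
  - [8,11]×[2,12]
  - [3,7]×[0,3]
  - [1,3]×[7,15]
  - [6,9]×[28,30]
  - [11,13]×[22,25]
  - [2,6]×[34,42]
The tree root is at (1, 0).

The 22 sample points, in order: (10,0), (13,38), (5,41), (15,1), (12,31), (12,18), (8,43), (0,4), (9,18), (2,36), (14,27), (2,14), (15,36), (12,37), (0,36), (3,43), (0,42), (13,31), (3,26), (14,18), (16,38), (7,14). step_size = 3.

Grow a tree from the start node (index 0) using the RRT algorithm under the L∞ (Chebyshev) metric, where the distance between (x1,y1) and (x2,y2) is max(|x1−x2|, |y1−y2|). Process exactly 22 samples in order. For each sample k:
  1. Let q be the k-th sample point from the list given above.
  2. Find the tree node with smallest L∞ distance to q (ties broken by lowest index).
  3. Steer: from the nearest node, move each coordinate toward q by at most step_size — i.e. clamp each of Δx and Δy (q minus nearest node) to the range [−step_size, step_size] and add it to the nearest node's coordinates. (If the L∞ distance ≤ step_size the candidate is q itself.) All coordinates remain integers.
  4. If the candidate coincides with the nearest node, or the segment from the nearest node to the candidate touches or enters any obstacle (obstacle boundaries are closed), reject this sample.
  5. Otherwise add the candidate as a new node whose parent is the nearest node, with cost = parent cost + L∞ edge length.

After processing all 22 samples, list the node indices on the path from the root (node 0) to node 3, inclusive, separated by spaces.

1. q=(10,0) nearest=0 d=9 new=(4,0) → blocked by [3,7]×[0,3], reject
2. q=(13,38) nearest=0 d=38 new=(4,3) → blocked by [3,7]×[0,3], reject
3. q=(5,41) nearest=0 d=41 new=(4,3) → blocked by [3,7]×[0,3], reject
4. q=(15,1) nearest=0 d=14 new=(4,1) → blocked by [3,7]×[0,3], reject
5. q=(12,31) nearest=0 d=31 new=(4,3) → blocked by [3,7]×[0,3], reject
6. q=(12,18) nearest=0 d=18 new=(4,3) → blocked by [3,7]×[0,3], reject
7. q=(8,43) nearest=0 d=43 new=(4,3) → blocked by [3,7]×[0,3], reject
8. q=(0,4) nearest=0 d=4 new=(0,3) → add node 1 parent=0 cost=3
9. q=(9,18) nearest=1 d=15 new=(3,6) → add node 2 parent=1 cost=6
10. q=(2,36) nearest=2 d=30 new=(2,9) → blocked by [1,3]×[7,15], reject
11. q=(14,27) nearest=2 d=21 new=(6,9) → add node 3 parent=2 cost=9
12. q=(2,14) nearest=3 d=5 new=(3,12) → blocked by [1,3]×[7,15], reject
13. q=(15,36) nearest=3 d=27 new=(9,12) → blocked by [8,11]×[2,12], reject
14. q=(12,37) nearest=3 d=28 new=(9,12) → blocked by [8,11]×[2,12], reject
15. q=(0,36) nearest=3 d=27 new=(3,12) → blocked by [1,3]×[7,15], reject
16. q=(3,43) nearest=3 d=34 new=(3,12) → blocked by [1,3]×[7,15], reject
17. q=(0,42) nearest=3 d=33 new=(3,12) → blocked by [1,3]×[7,15], reject
18. q=(13,31) nearest=3 d=22 new=(9,12) → blocked by [8,11]×[2,12], reject
19. q=(3,26) nearest=3 d=17 new=(3,12) → blocked by [1,3]×[7,15], reject
20. q=(14,18) nearest=3 d=9 new=(9,12) → blocked by [8,11]×[2,12], reject
21. q=(16,38) nearest=3 d=29 new=(9,12) → blocked by [8,11]×[2,12], reject
22. q=(7,14) nearest=3 d=5 new=(7,12) → add node 4 parent=3 cost=12

Path: 0 1 2 3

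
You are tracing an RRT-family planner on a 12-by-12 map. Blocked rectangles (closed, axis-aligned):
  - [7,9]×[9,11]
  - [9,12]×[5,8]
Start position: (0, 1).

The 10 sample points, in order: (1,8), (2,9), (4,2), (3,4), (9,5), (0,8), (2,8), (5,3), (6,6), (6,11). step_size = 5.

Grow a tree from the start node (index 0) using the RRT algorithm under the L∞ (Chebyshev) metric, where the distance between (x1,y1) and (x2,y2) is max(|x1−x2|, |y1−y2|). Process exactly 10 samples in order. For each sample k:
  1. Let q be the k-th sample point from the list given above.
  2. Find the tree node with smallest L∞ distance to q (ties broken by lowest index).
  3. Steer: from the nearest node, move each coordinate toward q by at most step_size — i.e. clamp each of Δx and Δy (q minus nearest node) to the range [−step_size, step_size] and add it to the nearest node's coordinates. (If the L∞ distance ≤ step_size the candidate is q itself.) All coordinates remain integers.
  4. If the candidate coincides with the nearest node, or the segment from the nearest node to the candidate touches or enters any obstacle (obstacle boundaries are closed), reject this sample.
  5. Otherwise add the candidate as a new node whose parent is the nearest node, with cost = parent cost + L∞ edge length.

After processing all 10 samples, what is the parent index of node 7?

1. q=(1,8) nearest=0 d=7 new=(1,6) → add node 1 parent=0 cost=5
2. q=(2,9) nearest=1 d=3 new=(2,9) → add node 2 parent=1 cost=8
3. q=(4,2) nearest=0 d=4 new=(4,2) → add node 3 parent=0 cost=4
4. q=(3,4) nearest=1 d=2 new=(3,4) → add node 4 parent=1 cost=7
5. q=(9,5) nearest=3 d=5 new=(9,5) → blocked by [9,12]×[5,8], reject
6. q=(0,8) nearest=1 d=2 new=(0,8) → add node 5 parent=1 cost=7
7. q=(2,8) nearest=2 d=1 new=(2,8) → add node 6 parent=2 cost=9
8. q=(5,3) nearest=3 d=1 new=(5,3) → add node 7 parent=3 cost=5
9. q=(6,6) nearest=4 d=3 new=(6,6) → add node 8 parent=4 cost=10
10. q=(6,11) nearest=2 d=4 new=(6,11) → add node 9 parent=2 cost=12

Parent of node 7: 3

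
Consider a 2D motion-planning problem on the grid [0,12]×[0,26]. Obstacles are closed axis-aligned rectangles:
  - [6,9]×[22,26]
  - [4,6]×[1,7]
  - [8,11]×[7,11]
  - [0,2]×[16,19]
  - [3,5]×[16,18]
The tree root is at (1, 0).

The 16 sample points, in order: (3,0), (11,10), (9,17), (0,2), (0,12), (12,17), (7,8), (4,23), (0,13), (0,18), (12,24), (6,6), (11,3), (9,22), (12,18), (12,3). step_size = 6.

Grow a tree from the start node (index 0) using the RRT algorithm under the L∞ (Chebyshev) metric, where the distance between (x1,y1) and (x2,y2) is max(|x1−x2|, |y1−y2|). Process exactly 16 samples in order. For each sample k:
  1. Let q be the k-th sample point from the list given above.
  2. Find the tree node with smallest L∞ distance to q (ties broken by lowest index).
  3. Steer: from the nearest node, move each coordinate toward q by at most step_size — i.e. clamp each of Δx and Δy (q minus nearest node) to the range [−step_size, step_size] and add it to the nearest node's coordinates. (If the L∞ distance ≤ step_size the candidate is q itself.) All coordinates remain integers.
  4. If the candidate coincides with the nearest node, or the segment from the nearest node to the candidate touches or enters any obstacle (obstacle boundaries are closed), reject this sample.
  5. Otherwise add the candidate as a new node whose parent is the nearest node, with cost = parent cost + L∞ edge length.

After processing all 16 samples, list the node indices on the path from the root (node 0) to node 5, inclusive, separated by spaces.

1. q=(3,0) nearest=0 d=2 new=(3,0) → add node 1 parent=0 cost=2
2. q=(11,10) nearest=0 d=10 new=(7,6) → blocked by [4,6]×[1,7], reject
3. q=(9,17) nearest=0 d=17 new=(7,6) → blocked by [4,6]×[1,7], reject
4. q=(0,2) nearest=0 d=2 new=(0,2) → add node 2 parent=0 cost=2
5. q=(0,12) nearest=2 d=10 new=(0,8) → add node 3 parent=2 cost=8
6. q=(12,17) nearest=3 d=12 new=(6,14) → add node 4 parent=3 cost=14
7. q=(7,8) nearest=4 d=6 new=(7,8) → add node 5 parent=4 cost=20
8. q=(4,23) nearest=4 d=9 new=(4,20) → blocked by [3,5]×[16,18], reject
9. q=(0,13) nearest=3 d=5 new=(0,13) → add node 6 parent=3 cost=13
10. q=(0,18) nearest=6 d=5 new=(0,18) → blocked by [0,2]×[16,19], reject
11. q=(12,24) nearest=4 d=10 new=(12,20) → add node 7 parent=4 cost=20
12. q=(6,6) nearest=5 d=2 new=(6,6) → blocked by [4,6]×[1,7], reject
13. q=(11,3) nearest=5 d=5 new=(11,3) → add node 8 parent=5 cost=25
14. q=(9,22) nearest=7 d=3 new=(9,22) → blocked by [6,9]×[22,26], reject
15. q=(12,18) nearest=7 d=2 new=(12,18) → add node 9 parent=7 cost=22
16. q=(12,3) nearest=8 d=1 new=(12,3) → add node 10 parent=8 cost=26

Path: 0 2 3 4 5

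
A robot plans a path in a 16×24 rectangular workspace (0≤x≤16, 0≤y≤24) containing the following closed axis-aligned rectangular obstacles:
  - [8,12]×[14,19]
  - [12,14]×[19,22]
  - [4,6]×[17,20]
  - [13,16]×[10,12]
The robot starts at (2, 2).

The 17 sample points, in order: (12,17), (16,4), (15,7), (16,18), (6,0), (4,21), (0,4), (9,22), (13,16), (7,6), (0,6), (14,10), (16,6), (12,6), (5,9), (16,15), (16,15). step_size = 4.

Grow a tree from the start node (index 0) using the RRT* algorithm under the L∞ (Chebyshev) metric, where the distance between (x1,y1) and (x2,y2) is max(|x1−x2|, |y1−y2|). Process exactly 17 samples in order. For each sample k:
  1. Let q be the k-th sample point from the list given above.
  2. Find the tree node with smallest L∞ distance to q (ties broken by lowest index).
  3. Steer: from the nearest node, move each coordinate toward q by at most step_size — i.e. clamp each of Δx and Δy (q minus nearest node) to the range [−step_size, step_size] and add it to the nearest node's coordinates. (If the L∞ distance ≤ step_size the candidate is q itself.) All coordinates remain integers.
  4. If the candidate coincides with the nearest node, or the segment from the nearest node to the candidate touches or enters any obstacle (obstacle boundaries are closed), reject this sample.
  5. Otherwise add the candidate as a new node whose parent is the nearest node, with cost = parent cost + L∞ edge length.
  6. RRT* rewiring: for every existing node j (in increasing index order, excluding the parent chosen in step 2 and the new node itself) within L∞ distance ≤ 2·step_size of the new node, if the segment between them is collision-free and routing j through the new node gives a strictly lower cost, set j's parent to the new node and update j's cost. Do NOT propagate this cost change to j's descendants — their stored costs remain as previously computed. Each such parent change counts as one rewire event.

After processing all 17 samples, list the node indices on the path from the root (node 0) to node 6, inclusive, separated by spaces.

Path: 0 6

1. q=(12,17) nearest=0 d=15 new=(6,6) → add node 1 parent=0 cost=4
2. q=(16,4) nearest=1 d=10 new=(10,4) → add node 2 parent=1 cost=8
3. q=(15,7) nearest=2 d=5 new=(14,7) → add node 3 parent=2 cost=12
4. q=(16,18) nearest=3 d=11 new=(16,11) → blocked by [13,16]×[10,12], reject
5. q=(6,0) nearest=0 d=4 new=(6,0) → add node 4 parent=0 cost=4
6. q=(4,21) nearest=3 d=14 new=(10,11) → add node 5 parent=3 cost=16
7. q=(0,4) nearest=0 d=2 new=(0,4) → add node 6 parent=0 cost=2
8. q=(9,22) nearest=5 d=11 new=(9,15) → blocked by [8,12]×[14,19], reject
9. q=(13,16) nearest=5 d=5 new=(13,15) → add node 7 parent=5 cost=20
10. q=(7,6) nearest=1 d=1 new=(7,6) → add node 8 parent=1 cost=5; rewire 5→8 (10<16)
11. q=(0,6) nearest=6 d=2 new=(0,6) → add node 9 parent=6 cost=4
12. q=(14,10) nearest=3 d=3 new=(14,10) → blocked by [13,16]×[10,12], reject
13. q=(16,6) nearest=3 d=2 new=(16,6) → add node 10 parent=3 cost=14
14. q=(12,6) nearest=2 d=2 new=(12,6) → add node 11 parent=2 cost=10
15. q=(5,9) nearest=1 d=3 new=(5,9) → add node 12 parent=1 cost=7
16. q=(16,15) nearest=7 d=3 new=(16,15) → add node 13 parent=7 cost=23
17. q=(16,15) nearest=13 d=0 → coincident, reject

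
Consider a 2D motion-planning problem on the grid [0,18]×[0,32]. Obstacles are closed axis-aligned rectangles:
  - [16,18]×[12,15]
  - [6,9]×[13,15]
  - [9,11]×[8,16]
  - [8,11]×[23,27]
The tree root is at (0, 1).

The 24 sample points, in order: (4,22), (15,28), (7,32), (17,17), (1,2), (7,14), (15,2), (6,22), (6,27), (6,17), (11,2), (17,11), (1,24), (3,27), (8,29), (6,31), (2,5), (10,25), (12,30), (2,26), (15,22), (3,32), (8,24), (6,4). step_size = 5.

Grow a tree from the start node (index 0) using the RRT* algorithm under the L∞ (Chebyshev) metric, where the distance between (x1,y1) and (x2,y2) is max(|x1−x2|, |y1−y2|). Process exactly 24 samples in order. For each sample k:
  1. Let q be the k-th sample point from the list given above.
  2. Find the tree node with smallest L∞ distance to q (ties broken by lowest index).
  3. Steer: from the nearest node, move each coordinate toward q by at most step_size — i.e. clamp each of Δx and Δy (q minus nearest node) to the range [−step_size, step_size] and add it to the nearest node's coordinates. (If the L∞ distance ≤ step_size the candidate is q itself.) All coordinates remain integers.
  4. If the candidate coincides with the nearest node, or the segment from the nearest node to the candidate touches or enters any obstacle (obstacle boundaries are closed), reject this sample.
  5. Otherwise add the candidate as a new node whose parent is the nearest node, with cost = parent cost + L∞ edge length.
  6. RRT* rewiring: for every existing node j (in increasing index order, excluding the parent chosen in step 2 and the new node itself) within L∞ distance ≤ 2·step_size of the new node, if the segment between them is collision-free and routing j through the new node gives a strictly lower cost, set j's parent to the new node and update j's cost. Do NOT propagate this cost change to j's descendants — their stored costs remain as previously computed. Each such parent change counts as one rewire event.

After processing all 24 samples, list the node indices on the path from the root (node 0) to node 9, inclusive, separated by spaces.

1. q=(4,22) nearest=0 d=21 new=(4,6) → add node 1 parent=0 cost=5
2. q=(15,28) nearest=1 d=22 new=(9,11) → blocked by [9,11]×[8,16], reject
3. q=(7,32) nearest=1 d=26 new=(7,11) → add node 2 parent=1 cost=10
4. q=(17,17) nearest=2 d=10 new=(12,16) → blocked by [6,9]×[13,15], reject
5. q=(1,2) nearest=0 d=1 new=(1,2) → add node 3 parent=0 cost=1
6. q=(7,14) nearest=2 d=3 new=(7,14) → blocked by [6,9]×[13,15], reject
7. q=(15,2) nearest=2 d=9 new=(12,6) → blocked by [9,11]×[8,16], reject
8. q=(6,22) nearest=2 d=11 new=(6,16) → blocked by [6,9]×[13,15], reject
9. q=(6,27) nearest=2 d=16 new=(6,16) → blocked by [6,9]×[13,15], reject
10. q=(6,17) nearest=2 d=6 new=(6,16) → blocked by [6,9]×[13,15], reject
11. q=(11,2) nearest=1 d=7 new=(9,2) → add node 4 parent=1 cost=10
12. q=(17,11) nearest=4 d=9 new=(14,7) → add node 5 parent=4 cost=15
13. q=(1,24) nearest=2 d=13 new=(2,16) → add node 6 parent=2 cost=15
14. q=(3,27) nearest=6 d=11 new=(3,21) → add node 7 parent=6 cost=20
15. q=(8,29) nearest=7 d=8 new=(8,26) → blocked by [8,11]×[23,27], reject
16. q=(6,31) nearest=7 d=10 new=(6,26) → add node 8 parent=7 cost=25
17. q=(2,5) nearest=1 d=2 new=(2,5) → add node 9 parent=1 cost=7
18. q=(10,25) nearest=8 d=4 new=(10,25) → blocked by [8,11]×[23,27], reject
19. q=(12,30) nearest=8 d=6 new=(11,30) → add node 10 parent=8 cost=30
20. q=(2,26) nearest=8 d=4 new=(2,26) → add node 11 parent=8 cost=29
21. q=(15,22) nearest=10 d=8 new=(15,25) → add node 12 parent=10 cost=35
22. q=(3,32) nearest=8 d=6 new=(3,31) → add node 13 parent=8 cost=30
23. q=(8,24) nearest=8 d=2 new=(8,24) → blocked by [8,11]×[23,27], reject
24. q=(6,4) nearest=1 d=2 new=(6,4) → add node 14 parent=1 cost=7

Path: 0 1 9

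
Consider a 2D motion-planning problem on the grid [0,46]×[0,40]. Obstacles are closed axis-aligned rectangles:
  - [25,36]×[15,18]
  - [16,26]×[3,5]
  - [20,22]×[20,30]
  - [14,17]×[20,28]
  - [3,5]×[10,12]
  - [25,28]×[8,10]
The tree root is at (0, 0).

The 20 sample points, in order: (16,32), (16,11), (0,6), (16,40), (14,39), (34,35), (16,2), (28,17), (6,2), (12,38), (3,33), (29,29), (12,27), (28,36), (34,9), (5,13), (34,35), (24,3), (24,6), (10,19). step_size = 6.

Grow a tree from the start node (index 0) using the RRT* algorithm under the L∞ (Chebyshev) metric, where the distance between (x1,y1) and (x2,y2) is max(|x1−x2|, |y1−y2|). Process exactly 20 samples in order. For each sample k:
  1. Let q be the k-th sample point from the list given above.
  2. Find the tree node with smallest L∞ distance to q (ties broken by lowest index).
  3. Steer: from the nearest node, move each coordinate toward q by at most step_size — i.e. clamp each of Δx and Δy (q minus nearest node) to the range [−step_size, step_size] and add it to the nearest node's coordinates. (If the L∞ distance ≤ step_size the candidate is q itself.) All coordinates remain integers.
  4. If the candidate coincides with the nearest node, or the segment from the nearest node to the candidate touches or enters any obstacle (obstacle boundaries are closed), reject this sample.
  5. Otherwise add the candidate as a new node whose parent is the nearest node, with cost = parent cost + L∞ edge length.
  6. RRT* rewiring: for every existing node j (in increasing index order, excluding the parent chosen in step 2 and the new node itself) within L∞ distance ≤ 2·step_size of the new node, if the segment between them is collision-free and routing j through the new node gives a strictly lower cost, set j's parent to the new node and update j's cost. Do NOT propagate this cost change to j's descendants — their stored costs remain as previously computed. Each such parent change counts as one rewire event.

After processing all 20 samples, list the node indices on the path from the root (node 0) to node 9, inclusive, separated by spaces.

Path: 0 1 2 4 7 9

1. q=(16,32) nearest=0 d=32 new=(6,6) → add node 1 parent=0 cost=6
2. q=(16,11) nearest=1 d=10 new=(12,11) → add node 2 parent=1 cost=12
3. q=(0,6) nearest=0 d=6 new=(0,6) → add node 3 parent=0 cost=6
4. q=(16,40) nearest=2 d=29 new=(16,17) → add node 4 parent=2 cost=18
5. q=(14,39) nearest=4 d=22 new=(14,23) → blocked by [14,17]×[20,28], reject
6. q=(34,35) nearest=4 d=18 new=(22,23) → blocked by [20,22]×[20,30], reject
7. q=(16,2) nearest=2 d=9 new=(16,5) → blocked by [16,26]×[3,5], reject
8. q=(28,17) nearest=4 d=12 new=(22,17) → add node 5 parent=4 cost=24
9. q=(6,2) nearest=1 d=4 new=(6,2) → add node 6 parent=1 cost=10
10. q=(12,38) nearest=4 d=21 new=(12,23) → blocked by [14,17]×[20,28], reject
11. q=(3,33) nearest=4 d=16 new=(10,23) → add node 7 parent=4 cost=24
12. q=(29,29) nearest=5 d=12 new=(28,23) → add node 8 parent=5 cost=30
13. q=(12,27) nearest=7 d=4 new=(12,27) → add node 9 parent=7 cost=28
14. q=(28,36) nearest=8 d=13 new=(28,29) → add node 10 parent=8 cost=36
15. q=(34,9) nearest=5 d=12 new=(28,11) → add node 11 parent=5 cost=30
16. q=(5,13) nearest=1 d=7 new=(5,12) → blocked by [3,5]×[10,12], reject
17. q=(34,35) nearest=10 d=6 new=(34,35) → add node 12 parent=10 cost=42
18. q=(24,3) nearest=11 d=8 new=(24,5) → blocked by [16,26]×[3,5], reject
19. q=(24,6) nearest=11 d=5 new=(24,6) → blocked by [25,28]×[8,10], reject
20. q=(10,19) nearest=7 d=4 new=(10,19) → add node 13 parent=7 cost=28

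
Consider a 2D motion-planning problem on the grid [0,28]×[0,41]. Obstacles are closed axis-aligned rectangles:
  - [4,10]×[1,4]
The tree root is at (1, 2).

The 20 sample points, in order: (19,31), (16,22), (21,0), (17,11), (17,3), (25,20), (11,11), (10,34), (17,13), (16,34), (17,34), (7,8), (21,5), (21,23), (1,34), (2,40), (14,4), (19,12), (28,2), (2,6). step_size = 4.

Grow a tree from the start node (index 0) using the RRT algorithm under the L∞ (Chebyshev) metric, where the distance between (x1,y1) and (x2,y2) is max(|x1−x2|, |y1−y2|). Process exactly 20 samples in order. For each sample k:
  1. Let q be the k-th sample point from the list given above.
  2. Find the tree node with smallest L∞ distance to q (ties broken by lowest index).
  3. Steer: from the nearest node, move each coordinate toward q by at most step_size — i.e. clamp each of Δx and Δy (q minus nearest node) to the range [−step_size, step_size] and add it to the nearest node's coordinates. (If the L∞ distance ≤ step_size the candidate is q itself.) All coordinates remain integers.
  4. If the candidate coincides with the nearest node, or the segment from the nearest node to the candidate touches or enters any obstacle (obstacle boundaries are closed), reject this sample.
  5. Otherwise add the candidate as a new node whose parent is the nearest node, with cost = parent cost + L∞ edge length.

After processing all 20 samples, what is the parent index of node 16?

Parent of node 16: 15

1. q=(19,31) nearest=0 d=29 new=(5,6) → add node 1 parent=0 cost=4
2. q=(16,22) nearest=1 d=16 new=(9,10) → add node 2 parent=1 cost=8
3. q=(21,0) nearest=2 d=12 new=(13,6) → add node 3 parent=2 cost=12
4. q=(17,11) nearest=3 d=5 new=(17,10) → add node 4 parent=3 cost=16
5. q=(17,3) nearest=3 d=4 new=(17,3) → add node 5 parent=3 cost=16
6. q=(25,20) nearest=4 d=10 new=(21,14) → add node 6 parent=4 cost=20
7. q=(11,11) nearest=2 d=2 new=(11,11) → add node 7 parent=2 cost=10
8. q=(10,34) nearest=6 d=20 new=(17,18) → add node 8 parent=6 cost=24
9. q=(17,13) nearest=4 d=3 new=(17,13) → add node 9 parent=4 cost=19
10. q=(16,34) nearest=8 d=16 new=(16,22) → add node 10 parent=8 cost=28
11. q=(17,34) nearest=10 d=12 new=(17,26) → add node 11 parent=10 cost=32
12. q=(7,8) nearest=1 d=2 new=(7,8) → add node 12 parent=1 cost=6
13. q=(21,5) nearest=5 d=4 new=(21,5) → add node 13 parent=5 cost=20
14. q=(21,23) nearest=11 d=4 new=(21,23) → add node 14 parent=11 cost=36
15. q=(1,34) nearest=10 d=15 new=(12,26) → add node 15 parent=10 cost=32
16. q=(2,40) nearest=15 d=14 new=(8,30) → add node 16 parent=15 cost=36
17. q=(14,4) nearest=3 d=2 new=(14,4) → add node 17 parent=3 cost=14
18. q=(19,12) nearest=4 d=2 new=(19,12) → add node 18 parent=4 cost=18
19. q=(28,2) nearest=13 d=7 new=(25,2) → add node 19 parent=13 cost=24
20. q=(2,6) nearest=1 d=3 new=(2,6) → add node 20 parent=1 cost=7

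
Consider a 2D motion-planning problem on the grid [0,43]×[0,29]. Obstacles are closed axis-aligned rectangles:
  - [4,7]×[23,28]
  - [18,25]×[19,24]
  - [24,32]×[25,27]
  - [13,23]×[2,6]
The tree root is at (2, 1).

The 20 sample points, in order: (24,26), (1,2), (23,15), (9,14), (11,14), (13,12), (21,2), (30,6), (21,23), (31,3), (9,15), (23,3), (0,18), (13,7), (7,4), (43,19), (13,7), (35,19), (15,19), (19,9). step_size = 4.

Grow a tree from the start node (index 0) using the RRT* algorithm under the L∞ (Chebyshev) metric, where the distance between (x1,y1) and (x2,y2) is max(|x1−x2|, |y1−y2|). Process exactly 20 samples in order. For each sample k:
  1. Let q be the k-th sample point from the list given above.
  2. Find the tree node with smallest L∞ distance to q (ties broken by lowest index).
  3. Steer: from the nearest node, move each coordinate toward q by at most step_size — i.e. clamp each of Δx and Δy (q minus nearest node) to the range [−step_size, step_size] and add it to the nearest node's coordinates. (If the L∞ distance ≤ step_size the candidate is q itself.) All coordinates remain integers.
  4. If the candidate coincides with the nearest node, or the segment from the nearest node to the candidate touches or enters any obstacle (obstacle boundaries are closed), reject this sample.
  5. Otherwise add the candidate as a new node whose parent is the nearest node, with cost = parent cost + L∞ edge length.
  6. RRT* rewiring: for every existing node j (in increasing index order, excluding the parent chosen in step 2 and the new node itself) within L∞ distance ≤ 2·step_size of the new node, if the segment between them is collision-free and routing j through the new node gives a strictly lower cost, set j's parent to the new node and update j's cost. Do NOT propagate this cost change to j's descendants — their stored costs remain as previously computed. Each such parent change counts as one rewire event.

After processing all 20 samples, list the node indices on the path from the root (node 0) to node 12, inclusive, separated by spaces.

Path: 0 1 12

1. q=(24,26) nearest=0 d=25 new=(6,5) → add node 1 parent=0 cost=4
2. q=(1,2) nearest=0 d=1 new=(1,2) → add node 2 parent=0 cost=1
3. q=(23,15) nearest=1 d=17 new=(10,9) → add node 3 parent=1 cost=8
4. q=(9,14) nearest=3 d=5 new=(9,13) → add node 4 parent=3 cost=12
5. q=(11,14) nearest=4 d=2 new=(11,14) → add node 5 parent=4 cost=14
6. q=(13,12) nearest=5 d=2 new=(13,12) → add node 6 parent=5 cost=16
7. q=(21,2) nearest=6 d=10 new=(17,8) → add node 7 parent=6 cost=20
8. q=(30,6) nearest=7 d=13 new=(21,6) → blocked by [13,23]×[2,6], reject
9. q=(21,23) nearest=5 d=10 new=(15,18) → add node 8 parent=5 cost=18
10. q=(31,3) nearest=7 d=14 new=(21,4) → blocked by [13,23]×[2,6], reject
11. q=(9,15) nearest=4 d=2 new=(9,15) → add node 9 parent=4 cost=14
12. q=(23,3) nearest=7 d=6 new=(21,4) → blocked by [13,23]×[2,6], reject
13. q=(0,18) nearest=4 d=9 new=(5,17) → add node 10 parent=4 cost=16
14. q=(13,7) nearest=3 d=3 new=(13,7) → add node 11 parent=3 cost=11; rewire 7→11 (15<20)
15. q=(7,4) nearest=1 d=1 new=(7,4) → add node 12 parent=1 cost=5; rewire 6→12 (13<16)
16. q=(43,19) nearest=7 d=26 new=(21,12) → add node 13 parent=7 cost=19
17. q=(13,7) nearest=11 d=0 → coincident, reject
18. q=(35,19) nearest=13 d=14 new=(25,16) → add node 14 parent=13 cost=23
19. q=(15,19) nearest=8 d=1 new=(15,19) → add node 15 parent=8 cost=19
20. q=(19,9) nearest=7 d=2 new=(19,9) → add node 16 parent=7 cost=17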